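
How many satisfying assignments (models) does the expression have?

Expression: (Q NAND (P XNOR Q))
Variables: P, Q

Satisfying assignments: (0,0), (0,1), (1,0)
Count: 3 out of 4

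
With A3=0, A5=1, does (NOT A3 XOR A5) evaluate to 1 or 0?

Substituting: (NOT 0 XOR 1)
= 0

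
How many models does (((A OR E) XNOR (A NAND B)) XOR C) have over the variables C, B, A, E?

Satisfying assignments: (0,0,0,1), (0,0,1,0), (0,0,1,1), (0,1,0,1), (1,0,0,0), (1,1,0,0), (1,1,1,0), (1,1,1,1)
Count: 8 out of 16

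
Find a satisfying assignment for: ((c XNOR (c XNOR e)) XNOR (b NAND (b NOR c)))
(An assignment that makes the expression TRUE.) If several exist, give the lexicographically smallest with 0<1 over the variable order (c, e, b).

c=0, e=1, b=0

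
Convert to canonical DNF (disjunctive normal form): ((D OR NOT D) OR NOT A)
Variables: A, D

(NOT A AND NOT D) OR (NOT A AND D) OR (A AND NOT D) OR (A AND D)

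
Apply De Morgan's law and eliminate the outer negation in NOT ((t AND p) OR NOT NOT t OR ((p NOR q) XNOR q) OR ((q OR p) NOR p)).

NOT (t AND p) AND NOT t AND NOT ((p NOR q) XNOR q) AND NOT ((q OR p) NOR p)
De Morgan's: NOT(OR of terms) = AND of negations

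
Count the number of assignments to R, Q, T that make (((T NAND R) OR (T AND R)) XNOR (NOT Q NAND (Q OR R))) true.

Satisfying assignments: (0,0,0), (0,0,1), (0,1,0), (0,1,1), (1,1,0), (1,1,1)
Count: 6 out of 8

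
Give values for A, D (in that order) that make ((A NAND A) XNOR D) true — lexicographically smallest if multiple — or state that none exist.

A=0, D=1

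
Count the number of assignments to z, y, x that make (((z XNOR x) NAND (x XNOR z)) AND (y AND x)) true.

Satisfying assignments: (0,1,1)
Count: 1 out of 8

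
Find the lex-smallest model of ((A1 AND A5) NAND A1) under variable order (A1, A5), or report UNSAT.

A1=0, A5=0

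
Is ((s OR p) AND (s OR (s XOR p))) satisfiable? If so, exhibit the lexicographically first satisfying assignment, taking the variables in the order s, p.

s=0, p=1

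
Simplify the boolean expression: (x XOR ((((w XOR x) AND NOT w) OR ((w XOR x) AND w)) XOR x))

By XOR self-cancellation ((E XOR v) XOR v = E) then distribution ((E AND v) OR (E AND NOT v) = E):
= (w XOR x)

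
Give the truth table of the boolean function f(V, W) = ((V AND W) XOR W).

V | W | Output
--------------
0 | 0 | 0
0 | 1 | 1
1 | 0 | 0
1 | 1 | 0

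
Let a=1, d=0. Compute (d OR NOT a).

Substituting: (0 OR NOT 1)
= 0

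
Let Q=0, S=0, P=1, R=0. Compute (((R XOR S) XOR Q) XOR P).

Substituting: (((0 XOR 0) XOR 0) XOR 1)
= 1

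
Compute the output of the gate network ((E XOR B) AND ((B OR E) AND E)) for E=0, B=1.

Substituting: ((0 XOR 1) AND ((1 OR 0) AND 0))
= 0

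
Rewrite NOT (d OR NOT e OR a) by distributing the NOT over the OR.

NOT d AND e AND NOT a
De Morgan's: NOT(OR of terms) = AND of negations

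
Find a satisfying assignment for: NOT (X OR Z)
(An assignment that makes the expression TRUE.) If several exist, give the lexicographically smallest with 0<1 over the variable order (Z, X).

Z=0, X=0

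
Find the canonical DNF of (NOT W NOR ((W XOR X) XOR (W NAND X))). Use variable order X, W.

(NOT X AND W) OR (X AND W)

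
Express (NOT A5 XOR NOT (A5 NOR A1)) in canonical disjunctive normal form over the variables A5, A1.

(NOT A5 AND NOT A1) OR (A5 AND NOT A1) OR (A5 AND A1)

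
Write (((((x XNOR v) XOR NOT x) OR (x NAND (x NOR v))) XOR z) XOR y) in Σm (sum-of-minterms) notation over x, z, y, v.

Σm(0, 1, 6, 7, 8, 9, 14, 15) = (NOT x AND NOT z AND NOT y AND NOT v) OR (NOT x AND NOT z AND NOT y AND v) OR (NOT x AND z AND y AND NOT v) OR (NOT x AND z AND y AND v) OR (x AND NOT z AND NOT y AND NOT v) OR (x AND NOT z AND NOT y AND v) OR (x AND z AND y AND NOT v) OR (x AND z AND y AND v)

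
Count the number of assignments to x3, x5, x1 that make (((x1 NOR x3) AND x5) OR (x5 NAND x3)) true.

Satisfying assignments: (0,0,0), (0,0,1), (0,1,0), (0,1,1), (1,0,0), (1,0,1)
Count: 6 out of 8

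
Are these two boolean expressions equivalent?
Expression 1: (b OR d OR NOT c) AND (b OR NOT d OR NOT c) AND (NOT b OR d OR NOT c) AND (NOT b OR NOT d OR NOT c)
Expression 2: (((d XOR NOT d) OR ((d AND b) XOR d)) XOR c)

Yes, they are equivalent — the two output columns agree on all 8 assignments:
b | d | c | Expression 1 | Expression 2
---------------------------------------
0 | 0 | 0 | 1 | 1
0 | 0 | 1 | 0 | 0
0 | 1 | 0 | 1 | 1
0 | 1 | 1 | 0 | 0
1 | 0 | 0 | 1 | 1
1 | 0 | 1 | 0 | 0
1 | 1 | 0 | 1 | 1
1 | 1 | 1 | 0 | 0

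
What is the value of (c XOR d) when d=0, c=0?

Substituting: (0 XOR 0)
= 0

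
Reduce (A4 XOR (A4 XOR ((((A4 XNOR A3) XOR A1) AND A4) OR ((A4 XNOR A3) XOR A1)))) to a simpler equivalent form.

By XOR self-cancellation ((E XOR v) XOR v = E) then absorption (E OR (E AND v) = E):
= ((A4 XNOR A3) XOR A1)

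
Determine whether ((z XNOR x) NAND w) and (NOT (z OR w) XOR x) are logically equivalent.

No. Counterexample: with w=0, z=0, x=1, Expression 1 = 1 but Expression 2 = 0.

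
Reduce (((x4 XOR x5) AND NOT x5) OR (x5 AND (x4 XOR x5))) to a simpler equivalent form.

By distribution ((E AND v) OR (E AND NOT v) = E):
= (x4 XOR x5)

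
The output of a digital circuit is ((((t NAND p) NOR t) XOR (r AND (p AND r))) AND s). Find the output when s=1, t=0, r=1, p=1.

Substituting: ((((0 NAND 1) NOR 0) XOR (1 AND (1 AND 1))) AND 1)
= 1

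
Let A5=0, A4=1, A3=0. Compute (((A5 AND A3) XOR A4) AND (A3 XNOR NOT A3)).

Substituting: (((0 AND 0) XOR 1) AND (0 XNOR NOT 0))
= 0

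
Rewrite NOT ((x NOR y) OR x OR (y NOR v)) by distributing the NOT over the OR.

NOT (x NOR y) AND NOT x AND NOT (y NOR v)
De Morgan's: NOT(OR of terms) = AND of negations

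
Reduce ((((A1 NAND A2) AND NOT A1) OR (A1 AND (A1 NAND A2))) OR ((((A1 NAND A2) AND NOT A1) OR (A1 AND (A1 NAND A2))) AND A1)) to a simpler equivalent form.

By absorption (E OR (E AND v) = E) then distribution ((E AND v) OR (E AND NOT v) = E):
= (A1 NAND A2)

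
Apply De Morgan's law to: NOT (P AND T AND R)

NOT P OR NOT T OR NOT R
De Morgan's: NOT(AND of terms) = OR of negations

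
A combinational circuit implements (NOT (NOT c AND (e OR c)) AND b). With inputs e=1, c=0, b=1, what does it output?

Substituting: (NOT (NOT 0 AND (1 OR 0)) AND 1)
= 0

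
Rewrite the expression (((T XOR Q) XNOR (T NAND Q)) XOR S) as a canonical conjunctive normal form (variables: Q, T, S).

(Q OR T OR S) AND (Q OR NOT T OR NOT S) AND (NOT Q OR T OR NOT S) AND (NOT Q OR NOT T OR NOT S)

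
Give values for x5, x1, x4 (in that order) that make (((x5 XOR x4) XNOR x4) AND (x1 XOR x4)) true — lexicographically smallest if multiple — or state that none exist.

x5=0, x1=0, x4=1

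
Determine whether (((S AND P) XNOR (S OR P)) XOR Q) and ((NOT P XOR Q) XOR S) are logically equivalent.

Yes, they are equivalent — the two output columns agree on all 8 assignments:
P | Q | S | Expression 1 | Expression 2
---------------------------------------
0 | 0 | 0 | 1 | 1
0 | 0 | 1 | 0 | 0
0 | 1 | 0 | 0 | 0
0 | 1 | 1 | 1 | 1
1 | 0 | 0 | 0 | 0
1 | 0 | 1 | 1 | 1
1 | 1 | 0 | 1 | 1
1 | 1 | 1 | 0 | 0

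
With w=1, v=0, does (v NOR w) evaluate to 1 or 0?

Substituting: (0 NOR 1)
= 0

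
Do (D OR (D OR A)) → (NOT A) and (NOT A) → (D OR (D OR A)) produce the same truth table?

No, Converse is not equivalent to original (counterexample: D=0, C=0, A=0)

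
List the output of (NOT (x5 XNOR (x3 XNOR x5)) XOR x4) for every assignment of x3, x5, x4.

x3 | x5 | x4 | Output
---------------------
0 | 0 | 0 | 1
0 | 0 | 1 | 0
0 | 1 | 0 | 1
0 | 1 | 1 | 0
1 | 0 | 0 | 0
1 | 0 | 1 | 1
1 | 1 | 0 | 0
1 | 1 | 1 | 1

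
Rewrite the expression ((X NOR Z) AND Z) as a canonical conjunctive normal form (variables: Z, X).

(Z OR X) AND (Z OR NOT X) AND (NOT Z OR X) AND (NOT Z OR NOT X)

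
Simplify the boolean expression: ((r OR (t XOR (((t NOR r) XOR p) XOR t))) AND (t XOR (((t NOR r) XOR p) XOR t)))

By absorption (E AND (E OR v) = E) then XOR self-cancellation ((E XOR v) XOR v = E):
= ((t NOR r) XOR p)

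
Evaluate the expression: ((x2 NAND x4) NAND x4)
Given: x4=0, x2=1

Substituting: ((1 NAND 0) NAND 0)
= 1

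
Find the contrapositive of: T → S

Contrapositive: NOT S → NOT T
Note: A statement and its contrapositive are logically equivalent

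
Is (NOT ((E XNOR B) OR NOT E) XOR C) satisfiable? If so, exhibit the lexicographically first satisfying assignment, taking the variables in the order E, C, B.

E=0, C=1, B=0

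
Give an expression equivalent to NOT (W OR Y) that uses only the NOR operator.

(((W NOR Y) NOR (W NOR Y)) NOR ((W NOR Y) NOR (W NOR Y)))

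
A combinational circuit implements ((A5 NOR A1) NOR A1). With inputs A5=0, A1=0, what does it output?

Substituting: ((0 NOR 0) NOR 0)
= 0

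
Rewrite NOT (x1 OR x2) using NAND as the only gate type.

(((x1 NAND x1) NAND (x2 NAND x2)) NAND ((x1 NAND x1) NAND (x2 NAND x2)))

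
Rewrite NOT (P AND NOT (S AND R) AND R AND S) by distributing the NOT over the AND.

NOT P OR (S AND R) OR NOT R OR NOT S
De Morgan's: NOT(AND of terms) = OR of negations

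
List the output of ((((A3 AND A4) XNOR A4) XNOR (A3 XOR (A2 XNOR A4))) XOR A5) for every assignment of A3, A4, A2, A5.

A3 | A4 | A2 | A5 | Output
--------------------------
0 | 0 | 0 | 0 | 1
0 | 0 | 0 | 1 | 0
0 | 0 | 1 | 0 | 0
0 | 0 | 1 | 1 | 1
0 | 1 | 0 | 0 | 1
0 | 1 | 0 | 1 | 0
0 | 1 | 1 | 0 | 0
0 | 1 | 1 | 1 | 1
1 | 0 | 0 | 0 | 0
1 | 0 | 0 | 1 | 1
1 | 0 | 1 | 0 | 1
1 | 0 | 1 | 1 | 0
1 | 1 | 0 | 0 | 1
1 | 1 | 0 | 1 | 0
1 | 1 | 1 | 0 | 0
1 | 1 | 1 | 1 | 1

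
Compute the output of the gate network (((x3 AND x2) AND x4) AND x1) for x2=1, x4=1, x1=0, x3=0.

Substituting: (((0 AND 1) AND 1) AND 0)
= 0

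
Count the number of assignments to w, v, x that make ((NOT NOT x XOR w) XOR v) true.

Satisfying assignments: (0,0,1), (0,1,0), (1,0,0), (1,1,1)
Count: 4 out of 8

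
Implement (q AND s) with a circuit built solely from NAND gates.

((q NAND s) NAND (q NAND s))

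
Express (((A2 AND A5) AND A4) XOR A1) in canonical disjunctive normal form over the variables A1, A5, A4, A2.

(NOT A1 AND A5 AND A4 AND A2) OR (A1 AND NOT A5 AND NOT A4 AND NOT A2) OR (A1 AND NOT A5 AND NOT A4 AND A2) OR (A1 AND NOT A5 AND A4 AND NOT A2) OR (A1 AND NOT A5 AND A4 AND A2) OR (A1 AND A5 AND NOT A4 AND NOT A2) OR (A1 AND A5 AND NOT A4 AND A2) OR (A1 AND A5 AND A4 AND NOT A2)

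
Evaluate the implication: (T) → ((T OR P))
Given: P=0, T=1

Antecedent (T) = 1; consequent ((T OR P)) = 1.
1 → 1 = 1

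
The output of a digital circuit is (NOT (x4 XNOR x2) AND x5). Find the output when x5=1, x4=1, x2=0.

Substituting: (NOT (1 XNOR 0) AND 1)
= 1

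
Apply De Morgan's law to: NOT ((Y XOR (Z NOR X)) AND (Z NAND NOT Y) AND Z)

NOT (Y XOR (Z NOR X)) OR NOT (Z NAND NOT Y) OR NOT Z
De Morgan's: NOT(AND of terms) = OR of negations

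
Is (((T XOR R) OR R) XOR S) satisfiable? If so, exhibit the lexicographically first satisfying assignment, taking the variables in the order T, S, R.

T=0, S=0, R=1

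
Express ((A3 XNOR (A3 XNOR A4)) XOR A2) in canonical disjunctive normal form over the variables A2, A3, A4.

(NOT A2 AND NOT A3 AND A4) OR (NOT A2 AND A3 AND A4) OR (A2 AND NOT A3 AND NOT A4) OR (A2 AND A3 AND NOT A4)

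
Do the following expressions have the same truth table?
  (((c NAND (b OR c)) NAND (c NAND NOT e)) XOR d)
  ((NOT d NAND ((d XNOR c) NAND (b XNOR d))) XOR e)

No. Counterexample: with c=0, d=0, b=0, e=0, Expression 1 = 0 but Expression 2 = 1.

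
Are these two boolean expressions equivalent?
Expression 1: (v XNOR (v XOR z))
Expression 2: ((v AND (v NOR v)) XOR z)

No. Counterexample: with z=0, v=0, Expression 1 = 1 but Expression 2 = 0.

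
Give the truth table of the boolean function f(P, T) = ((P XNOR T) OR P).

P | T | Output
--------------
0 | 0 | 1
0 | 1 | 0
1 | 0 | 1
1 | 1 | 1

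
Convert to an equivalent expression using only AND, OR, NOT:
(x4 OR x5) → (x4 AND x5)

NOT (x4 OR x5) OR (x4 AND x5)
(Implication elimination: A → B = NOT A OR B)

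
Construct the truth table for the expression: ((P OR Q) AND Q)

Q | P | Output
--------------
0 | 0 | 0
0 | 1 | 0
1 | 0 | 1
1 | 1 | 1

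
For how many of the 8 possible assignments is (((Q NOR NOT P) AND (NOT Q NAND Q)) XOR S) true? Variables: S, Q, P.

Satisfying assignments: (0,0,1), (1,0,0), (1,1,0), (1,1,1)
Count: 4 out of 8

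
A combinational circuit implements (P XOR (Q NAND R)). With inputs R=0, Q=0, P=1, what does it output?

Substituting: (1 XOR (0 NAND 0))
= 0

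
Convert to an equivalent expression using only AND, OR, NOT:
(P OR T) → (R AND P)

NOT (P OR T) OR (R AND P)
(Implication elimination: A → B = NOT A OR B)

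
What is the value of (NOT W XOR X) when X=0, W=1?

Substituting: (NOT 1 XOR 0)
= 0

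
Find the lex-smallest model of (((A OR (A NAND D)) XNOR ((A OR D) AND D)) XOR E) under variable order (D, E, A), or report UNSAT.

D=0, E=1, A=0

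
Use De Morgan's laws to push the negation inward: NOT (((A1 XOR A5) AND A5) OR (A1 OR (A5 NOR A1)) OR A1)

NOT ((A1 XOR A5) AND A5) AND NOT (A1 OR (A5 NOR A1)) AND NOT A1
De Morgan's: NOT(OR of terms) = AND of negations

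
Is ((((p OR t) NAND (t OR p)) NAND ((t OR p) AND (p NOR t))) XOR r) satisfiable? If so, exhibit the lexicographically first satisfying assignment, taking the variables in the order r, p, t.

r=0, p=0, t=0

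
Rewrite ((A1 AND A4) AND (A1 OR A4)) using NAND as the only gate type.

((((A1 NAND A4) NAND (A1 NAND A4)) NAND ((A1 NAND A1) NAND (A4 NAND A4))) NAND (((A1 NAND A4) NAND (A1 NAND A4)) NAND ((A1 NAND A1) NAND (A4 NAND A4))))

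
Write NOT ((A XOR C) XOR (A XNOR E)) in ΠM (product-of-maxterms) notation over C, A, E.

ΠM(0, 2, 5, 7) = (C OR A OR E) AND (C OR NOT A OR E) AND (NOT C OR A OR NOT E) AND (NOT C OR NOT A OR NOT E)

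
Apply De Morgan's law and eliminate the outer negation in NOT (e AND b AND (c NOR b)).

NOT e OR NOT b OR NOT (c NOR b)
De Morgan's: NOT(AND of terms) = OR of negations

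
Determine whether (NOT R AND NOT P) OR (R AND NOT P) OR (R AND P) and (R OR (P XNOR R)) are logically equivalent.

Yes, they are equivalent — the two output columns agree on all 4 assignments:
R | P | Expression 1 | Expression 2
-----------------------------------
0 | 0 | 1 | 1
0 | 1 | 0 | 0
1 | 0 | 1 | 1
1 | 1 | 1 | 1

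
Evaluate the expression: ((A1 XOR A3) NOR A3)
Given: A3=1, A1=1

Substituting: ((1 XOR 1) NOR 1)
= 0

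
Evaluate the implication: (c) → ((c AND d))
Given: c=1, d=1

Antecedent (c) = 1; consequent ((c AND d)) = 1.
1 → 1 = 1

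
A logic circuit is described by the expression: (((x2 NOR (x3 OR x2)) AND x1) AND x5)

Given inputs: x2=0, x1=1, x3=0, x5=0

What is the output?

Substituting: (((0 NOR (0 OR 0)) AND 1) AND 0)
= 0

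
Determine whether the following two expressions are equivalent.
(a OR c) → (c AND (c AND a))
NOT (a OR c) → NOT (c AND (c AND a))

No, Inverse is not equivalent to original (counterexample: a=0, b=0, c=1)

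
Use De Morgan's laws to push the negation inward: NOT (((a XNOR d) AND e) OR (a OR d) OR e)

NOT ((a XNOR d) AND e) AND NOT (a OR d) AND NOT e
De Morgan's: NOT(OR of terms) = AND of negations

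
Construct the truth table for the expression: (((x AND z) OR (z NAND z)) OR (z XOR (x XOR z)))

x | z | Output
--------------
0 | 0 | 1
0 | 1 | 0
1 | 0 | 1
1 | 1 | 1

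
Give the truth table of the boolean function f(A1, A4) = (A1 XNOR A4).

A1 | A4 | Output
----------------
0 | 0 | 1
0 | 1 | 0
1 | 0 | 0
1 | 1 | 1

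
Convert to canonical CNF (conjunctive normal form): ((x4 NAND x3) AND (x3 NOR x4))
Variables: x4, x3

(x4 OR NOT x3) AND (NOT x4 OR x3) AND (NOT x4 OR NOT x3)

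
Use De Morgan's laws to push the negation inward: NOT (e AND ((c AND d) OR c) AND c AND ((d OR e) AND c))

NOT e OR NOT ((c AND d) OR c) OR NOT c OR NOT ((d OR e) AND c)
De Morgan's: NOT(AND of terms) = OR of negations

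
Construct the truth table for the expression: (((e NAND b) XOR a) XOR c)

b | a | e | c | Output
----------------------
0 | 0 | 0 | 0 | 1
0 | 0 | 0 | 1 | 0
0 | 0 | 1 | 0 | 1
0 | 0 | 1 | 1 | 0
0 | 1 | 0 | 0 | 0
0 | 1 | 0 | 1 | 1
0 | 1 | 1 | 0 | 0
0 | 1 | 1 | 1 | 1
1 | 0 | 0 | 0 | 1
1 | 0 | 0 | 1 | 0
1 | 0 | 1 | 0 | 0
1 | 0 | 1 | 1 | 1
1 | 1 | 0 | 0 | 0
1 | 1 | 0 | 1 | 1
1 | 1 | 1 | 0 | 1
1 | 1 | 1 | 1 | 0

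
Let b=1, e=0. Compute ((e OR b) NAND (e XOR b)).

Substituting: ((0 OR 1) NAND (0 XOR 1))
= 0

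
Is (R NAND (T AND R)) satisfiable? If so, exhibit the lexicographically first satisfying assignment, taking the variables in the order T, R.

T=0, R=0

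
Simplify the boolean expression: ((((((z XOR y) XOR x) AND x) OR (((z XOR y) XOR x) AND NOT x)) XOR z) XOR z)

By XOR self-cancellation ((E XOR v) XOR v = E) then distribution ((E AND v) OR (E AND NOT v) = E):
= ((z XOR y) XOR x)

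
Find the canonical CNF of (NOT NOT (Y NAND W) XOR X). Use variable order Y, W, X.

(Y OR W OR NOT X) AND (Y OR NOT W OR NOT X) AND (NOT Y OR W OR NOT X) AND (NOT Y OR NOT W OR X)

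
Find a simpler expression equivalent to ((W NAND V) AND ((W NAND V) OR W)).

By absorption (E AND (E OR v) = E):
= (W NAND V)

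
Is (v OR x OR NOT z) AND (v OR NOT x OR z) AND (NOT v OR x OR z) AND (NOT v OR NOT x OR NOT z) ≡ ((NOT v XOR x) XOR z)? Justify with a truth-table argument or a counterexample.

Yes, they are equivalent — the two output columns agree on all 8 assignments:
v | x | z | Expression 1 | Expression 2
---------------------------------------
0 | 0 | 0 | 1 | 1
0 | 0 | 1 | 0 | 0
0 | 1 | 0 | 0 | 0
0 | 1 | 1 | 1 | 1
1 | 0 | 0 | 0 | 0
1 | 0 | 1 | 1 | 1
1 | 1 | 0 | 1 | 1
1 | 1 | 1 | 0 | 0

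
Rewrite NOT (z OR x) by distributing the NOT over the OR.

NOT z AND NOT x
De Morgan's: NOT(OR of terms) = AND of negations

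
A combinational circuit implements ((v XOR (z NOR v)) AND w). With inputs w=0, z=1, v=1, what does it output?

Substituting: ((1 XOR (1 NOR 1)) AND 0)
= 0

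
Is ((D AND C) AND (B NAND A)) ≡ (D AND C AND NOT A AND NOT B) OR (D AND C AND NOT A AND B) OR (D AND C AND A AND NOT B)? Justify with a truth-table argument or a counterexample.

Yes, they are equivalent — the two output columns agree on all 16 assignments:
D | C | A | B | Expression 1 | Expression 2
-------------------------------------------
0 | 0 | 0 | 0 | 0 | 0
0 | 0 | 0 | 1 | 0 | 0
0 | 0 | 1 | 0 | 0 | 0
0 | 0 | 1 | 1 | 0 | 0
0 | 1 | 0 | 0 | 0 | 0
0 | 1 | 0 | 1 | 0 | 0
0 | 1 | 1 | 0 | 0 | 0
0 | 1 | 1 | 1 | 0 | 0
1 | 0 | 0 | 0 | 0 | 0
1 | 0 | 0 | 1 | 0 | 0
1 | 0 | 1 | 0 | 0 | 0
1 | 0 | 1 | 1 | 0 | 0
1 | 1 | 0 | 0 | 1 | 1
1 | 1 | 0 | 1 | 1 | 1
1 | 1 | 1 | 0 | 1 | 1
1 | 1 | 1 | 1 | 0 | 0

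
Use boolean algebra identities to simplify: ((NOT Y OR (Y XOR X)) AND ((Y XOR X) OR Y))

By distribution ((E OR v) AND (E OR NOT v) = E):
= (Y XOR X)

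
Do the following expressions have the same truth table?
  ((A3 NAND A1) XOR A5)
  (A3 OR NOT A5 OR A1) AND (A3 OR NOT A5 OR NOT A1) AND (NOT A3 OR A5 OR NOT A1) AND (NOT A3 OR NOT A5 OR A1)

Yes, they are equivalent — the two output columns agree on all 8 assignments:
A3 | A5 | A1 | Expression 1 | Expression 2
------------------------------------------
0 | 0 | 0 | 1 | 1
0 | 0 | 1 | 1 | 1
0 | 1 | 0 | 0 | 0
0 | 1 | 1 | 0 | 0
1 | 0 | 0 | 1 | 1
1 | 0 | 1 | 0 | 0
1 | 1 | 0 | 0 | 0
1 | 1 | 1 | 1 | 1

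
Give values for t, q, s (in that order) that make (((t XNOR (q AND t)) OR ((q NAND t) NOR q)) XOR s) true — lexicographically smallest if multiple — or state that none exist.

t=0, q=0, s=0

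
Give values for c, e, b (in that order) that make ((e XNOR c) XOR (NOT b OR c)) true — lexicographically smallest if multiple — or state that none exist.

c=0, e=0, b=1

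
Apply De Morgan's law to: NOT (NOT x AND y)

x OR NOT y
De Morgan's: NOT(AND of terms) = OR of negations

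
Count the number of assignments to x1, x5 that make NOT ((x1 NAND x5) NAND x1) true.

Satisfying assignments: (1,0)
Count: 1 out of 4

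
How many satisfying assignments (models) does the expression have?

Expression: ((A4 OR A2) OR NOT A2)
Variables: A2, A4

Satisfying assignments: (0,0), (0,1), (1,0), (1,1)
Count: 4 out of 4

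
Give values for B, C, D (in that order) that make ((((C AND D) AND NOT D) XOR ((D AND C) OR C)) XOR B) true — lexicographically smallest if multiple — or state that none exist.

B=0, C=1, D=0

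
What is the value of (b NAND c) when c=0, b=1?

Substituting: (1 NAND 0)
= 1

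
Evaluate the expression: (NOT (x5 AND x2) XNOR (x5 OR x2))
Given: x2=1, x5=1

Substituting: (NOT (1 AND 1) XNOR (1 OR 1))
= 0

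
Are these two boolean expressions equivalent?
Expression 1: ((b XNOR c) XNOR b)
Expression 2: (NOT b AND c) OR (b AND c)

Yes, they are equivalent — the two output columns agree on all 4 assignments:
b | c | Expression 1 | Expression 2
-----------------------------------
0 | 0 | 0 | 0
0 | 1 | 1 | 1
1 | 0 | 0 | 0
1 | 1 | 1 | 1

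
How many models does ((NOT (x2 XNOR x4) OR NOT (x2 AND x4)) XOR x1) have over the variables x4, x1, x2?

Satisfying assignments: (0,0,0), (0,0,1), (1,0,0), (1,1,1)
Count: 4 out of 8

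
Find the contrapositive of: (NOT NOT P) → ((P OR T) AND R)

Contrapositive: NOT ((P OR T) AND R) → NOT P
Note: A statement and its contrapositive are logically equivalent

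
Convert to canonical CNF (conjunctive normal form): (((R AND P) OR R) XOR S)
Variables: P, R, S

(P OR R OR S) AND (P OR NOT R OR NOT S) AND (NOT P OR R OR S) AND (NOT P OR NOT R OR NOT S)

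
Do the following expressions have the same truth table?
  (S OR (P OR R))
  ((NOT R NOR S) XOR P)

No. Counterexample: with P=0, S=1, R=0, Expression 1 = 1 but Expression 2 = 0.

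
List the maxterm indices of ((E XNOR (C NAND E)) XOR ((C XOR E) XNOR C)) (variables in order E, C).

ΠM(3) = (NOT E OR NOT C)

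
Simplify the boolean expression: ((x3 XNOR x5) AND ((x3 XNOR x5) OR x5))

By absorption (E AND (E OR v) = E):
= (x3 XNOR x5)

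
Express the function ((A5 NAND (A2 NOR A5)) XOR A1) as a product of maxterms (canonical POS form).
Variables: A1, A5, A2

ΠM(4, 5, 6, 7) = (NOT A1 OR A5 OR A2) AND (NOT A1 OR A5 OR NOT A2) AND (NOT A1 OR NOT A5 OR A2) AND (NOT A1 OR NOT A5 OR NOT A2)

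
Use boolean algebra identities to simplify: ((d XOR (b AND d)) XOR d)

By XOR self-cancellation ((E XOR v) XOR v = E):
= (b AND d)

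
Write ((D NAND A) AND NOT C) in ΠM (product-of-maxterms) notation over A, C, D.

ΠM(2, 3, 5, 6, 7) = (A OR NOT C OR D) AND (A OR NOT C OR NOT D) AND (NOT A OR C OR NOT D) AND (NOT A OR NOT C OR D) AND (NOT A OR NOT C OR NOT D)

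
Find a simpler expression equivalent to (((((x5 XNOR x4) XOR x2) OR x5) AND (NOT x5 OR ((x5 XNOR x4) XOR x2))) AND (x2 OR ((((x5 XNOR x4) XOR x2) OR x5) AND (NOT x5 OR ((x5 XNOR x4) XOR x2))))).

By absorption (E AND (E OR v) = E) then distribution ((E OR v) AND (E OR NOT v) = E):
= ((x5 XNOR x4) XOR x2)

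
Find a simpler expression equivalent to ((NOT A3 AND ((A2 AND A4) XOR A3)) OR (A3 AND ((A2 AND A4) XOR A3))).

By distribution ((E AND v) OR (E AND NOT v) = E):
= ((A2 AND A4) XOR A3)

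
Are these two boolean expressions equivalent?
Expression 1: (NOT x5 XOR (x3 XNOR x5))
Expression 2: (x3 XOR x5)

No. Counterexample: with x3=0, x5=1, Expression 1 = 0 but Expression 2 = 1.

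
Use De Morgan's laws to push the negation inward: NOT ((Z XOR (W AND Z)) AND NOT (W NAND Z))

NOT (Z XOR (W AND Z)) OR (W NAND Z)
De Morgan's: NOT(AND of terms) = OR of negations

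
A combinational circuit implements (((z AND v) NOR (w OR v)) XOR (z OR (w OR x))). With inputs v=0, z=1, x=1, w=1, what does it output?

Substituting: (((1 AND 0) NOR (1 OR 0)) XOR (1 OR (1 OR 1)))
= 1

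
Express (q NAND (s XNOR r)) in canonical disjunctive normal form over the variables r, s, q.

(NOT r AND NOT s AND NOT q) OR (NOT r AND s AND NOT q) OR (NOT r AND s AND q) OR (r AND NOT s AND NOT q) OR (r AND NOT s AND q) OR (r AND s AND NOT q)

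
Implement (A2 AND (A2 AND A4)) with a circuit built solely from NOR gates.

((A2 NOR A2) NOR (((A2 NOR A2) NOR (A4 NOR A4)) NOR ((A2 NOR A2) NOR (A4 NOR A4))))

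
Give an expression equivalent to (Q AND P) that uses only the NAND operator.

((Q NAND P) NAND (Q NAND P))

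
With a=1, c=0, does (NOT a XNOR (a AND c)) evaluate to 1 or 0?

Substituting: (NOT 1 XNOR (1 AND 0))
= 1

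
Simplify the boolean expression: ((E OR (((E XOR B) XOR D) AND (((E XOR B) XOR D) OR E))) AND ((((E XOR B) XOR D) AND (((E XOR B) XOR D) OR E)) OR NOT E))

By distribution ((E OR v) AND (E OR NOT v) = E) then absorption (E AND (E OR v) = E):
= ((E XOR B) XOR D)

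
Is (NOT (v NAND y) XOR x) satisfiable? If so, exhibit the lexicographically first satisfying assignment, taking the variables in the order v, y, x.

v=0, y=0, x=1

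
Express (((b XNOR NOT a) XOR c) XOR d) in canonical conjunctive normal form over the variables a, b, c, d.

(a OR b OR c OR d) AND (a OR b OR NOT c OR NOT d) AND (a OR NOT b OR c OR NOT d) AND (a OR NOT b OR NOT c OR d) AND (NOT a OR b OR c OR NOT d) AND (NOT a OR b OR NOT c OR d) AND (NOT a OR NOT b OR c OR d) AND (NOT a OR NOT b OR NOT c OR NOT d)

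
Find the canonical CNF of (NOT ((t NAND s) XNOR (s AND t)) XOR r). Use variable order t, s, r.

(t OR s OR NOT r) AND (t OR NOT s OR NOT r) AND (NOT t OR s OR NOT r) AND (NOT t OR NOT s OR NOT r)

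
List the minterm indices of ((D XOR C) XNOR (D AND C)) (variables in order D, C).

Σm(0) = (NOT D AND NOT C)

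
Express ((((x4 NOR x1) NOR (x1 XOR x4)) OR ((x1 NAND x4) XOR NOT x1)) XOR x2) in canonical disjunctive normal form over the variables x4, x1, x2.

(NOT x4 AND NOT x1 AND x2) OR (NOT x4 AND x1 AND NOT x2) OR (x4 AND NOT x1 AND x2) OR (x4 AND x1 AND NOT x2)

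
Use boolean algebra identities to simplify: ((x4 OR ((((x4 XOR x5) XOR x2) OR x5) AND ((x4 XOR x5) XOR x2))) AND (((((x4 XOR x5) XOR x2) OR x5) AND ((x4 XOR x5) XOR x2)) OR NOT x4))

By distribution ((E OR v) AND (E OR NOT v) = E) then absorption (E AND (E OR v) = E):
= ((x4 XOR x5) XOR x2)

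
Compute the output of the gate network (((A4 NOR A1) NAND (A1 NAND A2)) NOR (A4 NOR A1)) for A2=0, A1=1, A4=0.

Substituting: (((0 NOR 1) NAND (1 NAND 0)) NOR (0 NOR 1))
= 0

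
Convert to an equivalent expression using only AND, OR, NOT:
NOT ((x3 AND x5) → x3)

(x3 AND x5) AND NOT x3
(Negated implication: NOT(A → B) = A AND NOT B)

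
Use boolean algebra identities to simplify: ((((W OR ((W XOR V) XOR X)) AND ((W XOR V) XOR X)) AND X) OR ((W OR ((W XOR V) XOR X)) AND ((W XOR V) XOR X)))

By absorption (E OR (E AND v) = E) then absorption (E AND (E OR v) = E):
= ((W XOR V) XOR X)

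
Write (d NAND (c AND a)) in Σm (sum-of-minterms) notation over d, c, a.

Σm(0, 1, 2, 3, 4, 5, 6) = (NOT d AND NOT c AND NOT a) OR (NOT d AND NOT c AND a) OR (NOT d AND c AND NOT a) OR (NOT d AND c AND a) OR (d AND NOT c AND NOT a) OR (d AND NOT c AND a) OR (d AND c AND NOT a)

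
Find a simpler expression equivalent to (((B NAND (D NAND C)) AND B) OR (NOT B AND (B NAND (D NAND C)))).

By distribution ((E AND v) OR (E AND NOT v) = E):
= (B NAND (D NAND C))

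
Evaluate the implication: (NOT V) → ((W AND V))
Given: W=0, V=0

Antecedent (NOT V) = 1; consequent ((W AND V)) = 0.
1 → 0 = 0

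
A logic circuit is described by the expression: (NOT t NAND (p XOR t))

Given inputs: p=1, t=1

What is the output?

Substituting: (NOT 1 NAND (1 XOR 1))
= 1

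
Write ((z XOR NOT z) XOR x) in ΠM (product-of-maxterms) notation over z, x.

ΠM(1, 3) = (z OR NOT x) AND (NOT z OR NOT x)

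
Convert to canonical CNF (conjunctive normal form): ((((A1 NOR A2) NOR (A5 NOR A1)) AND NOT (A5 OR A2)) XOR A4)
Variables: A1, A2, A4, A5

(A1 OR A2 OR A4 OR A5) AND (A1 OR A2 OR A4 OR NOT A5) AND (A1 OR NOT A2 OR A4 OR A5) AND (A1 OR NOT A2 OR A4 OR NOT A5) AND (NOT A1 OR A2 OR A4 OR NOT A5) AND (NOT A1 OR A2 OR NOT A4 OR A5) AND (NOT A1 OR NOT A2 OR A4 OR A5) AND (NOT A1 OR NOT A2 OR A4 OR NOT A5)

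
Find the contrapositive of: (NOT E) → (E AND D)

Contrapositive: NOT (E AND D) → E
Note: A statement and its contrapositive are logically equivalent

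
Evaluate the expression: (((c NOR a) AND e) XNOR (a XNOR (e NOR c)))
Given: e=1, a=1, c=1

Substituting: (((1 NOR 1) AND 1) XNOR (1 XNOR (1 NOR 1)))
= 1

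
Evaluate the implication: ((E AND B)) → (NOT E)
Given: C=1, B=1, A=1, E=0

Antecedent ((E AND B)) = 0; consequent (NOT E) = 1.
0 → 1 = 1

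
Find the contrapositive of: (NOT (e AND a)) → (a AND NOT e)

Contrapositive: NOT (a AND NOT e) → (e AND a)
Note: A statement and its contrapositive are logically equivalent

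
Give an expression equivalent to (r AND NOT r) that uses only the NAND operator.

((r NAND (r NAND r)) NAND (r NAND (r NAND r)))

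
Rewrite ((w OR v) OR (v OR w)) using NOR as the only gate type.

((((w NOR v) NOR (w NOR v)) NOR ((v NOR w) NOR (v NOR w))) NOR (((w NOR v) NOR (w NOR v)) NOR ((v NOR w) NOR (v NOR w))))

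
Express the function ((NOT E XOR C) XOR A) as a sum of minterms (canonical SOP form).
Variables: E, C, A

Σm(0, 3, 5, 6) = (NOT E AND NOT C AND NOT A) OR (NOT E AND C AND A) OR (E AND NOT C AND A) OR (E AND C AND NOT A)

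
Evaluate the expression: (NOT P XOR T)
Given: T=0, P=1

Substituting: (NOT 1 XOR 0)
= 0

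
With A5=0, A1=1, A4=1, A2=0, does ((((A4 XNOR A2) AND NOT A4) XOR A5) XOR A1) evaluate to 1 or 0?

Substituting: ((((1 XNOR 0) AND NOT 1) XOR 0) XOR 1)
= 1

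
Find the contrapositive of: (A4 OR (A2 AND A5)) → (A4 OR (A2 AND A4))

Contrapositive: NOT (A4 OR (A2 AND A4)) → NOT (A4 OR (A2 AND A5))
Note: A statement and its contrapositive are logically equivalent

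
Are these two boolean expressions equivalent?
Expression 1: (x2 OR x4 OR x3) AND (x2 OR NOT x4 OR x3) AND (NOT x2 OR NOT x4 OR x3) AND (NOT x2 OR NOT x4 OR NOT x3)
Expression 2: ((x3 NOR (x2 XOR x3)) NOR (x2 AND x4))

Yes, they are equivalent — the two output columns agree on all 8 assignments:
x2 | x4 | x3 | Expression 1 | Expression 2
------------------------------------------
0 | 0 | 0 | 0 | 0
0 | 0 | 1 | 1 | 1
0 | 1 | 0 | 0 | 0
0 | 1 | 1 | 1 | 1
1 | 0 | 0 | 1 | 1
1 | 0 | 1 | 1 | 1
1 | 1 | 0 | 0 | 0
1 | 1 | 1 | 0 | 0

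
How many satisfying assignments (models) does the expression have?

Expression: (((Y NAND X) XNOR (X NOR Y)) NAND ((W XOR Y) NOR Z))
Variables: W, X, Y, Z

Satisfying assignments: (0,0,0,1), (0,0,1,0), (0,0,1,1), (0,1,0,0), (0,1,0,1), (0,1,1,0), (0,1,1,1), (1,0,0,0), (1,0,0,1), (1,0,1,0), (1,0,1,1), (1,1,0,0), (1,1,0,1), (1,1,1,1)
Count: 14 out of 16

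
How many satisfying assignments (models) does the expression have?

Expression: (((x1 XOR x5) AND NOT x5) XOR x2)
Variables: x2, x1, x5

Satisfying assignments: (0,1,0), (1,0,0), (1,0,1), (1,1,1)
Count: 4 out of 8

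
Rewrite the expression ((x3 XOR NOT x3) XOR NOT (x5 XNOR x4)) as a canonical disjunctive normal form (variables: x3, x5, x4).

(NOT x3 AND NOT x5 AND NOT x4) OR (NOT x3 AND x5 AND x4) OR (x3 AND NOT x5 AND NOT x4) OR (x3 AND x5 AND x4)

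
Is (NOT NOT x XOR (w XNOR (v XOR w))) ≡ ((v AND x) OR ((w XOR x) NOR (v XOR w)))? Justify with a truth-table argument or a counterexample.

No. Counterexample: with w=1, v=0, x=0, Expression 1 = 1 but Expression 2 = 0.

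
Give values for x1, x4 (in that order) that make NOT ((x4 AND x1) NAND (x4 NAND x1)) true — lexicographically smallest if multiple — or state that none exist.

UNSATISFIABLE - no assignment makes this expression true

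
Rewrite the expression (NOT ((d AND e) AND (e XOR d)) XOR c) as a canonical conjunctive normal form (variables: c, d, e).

(NOT c OR d OR e) AND (NOT c OR d OR NOT e) AND (NOT c OR NOT d OR e) AND (NOT c OR NOT d OR NOT e)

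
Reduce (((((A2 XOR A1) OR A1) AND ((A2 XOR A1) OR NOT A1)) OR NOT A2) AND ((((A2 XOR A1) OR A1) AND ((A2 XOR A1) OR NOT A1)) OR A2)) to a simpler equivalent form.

By distribution ((E OR v) AND (E OR NOT v) = E) then distribution ((E OR v) AND (E OR NOT v) = E):
= (A2 XOR A1)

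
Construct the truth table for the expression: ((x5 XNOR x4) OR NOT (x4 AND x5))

x4 | x5 | Output
----------------
0 | 0 | 1
0 | 1 | 1
1 | 0 | 1
1 | 1 | 1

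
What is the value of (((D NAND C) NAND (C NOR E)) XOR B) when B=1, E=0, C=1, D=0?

Substituting: (((0 NAND 1) NAND (1 NOR 0)) XOR 1)
= 0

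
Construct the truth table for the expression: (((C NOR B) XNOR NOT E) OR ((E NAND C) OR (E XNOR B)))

C | E | B | Output
------------------
0 | 0 | 0 | 1
0 | 0 | 1 | 1
0 | 1 | 0 | 1
0 | 1 | 1 | 1
1 | 0 | 0 | 1
1 | 0 | 1 | 1
1 | 1 | 0 | 1
1 | 1 | 1 | 1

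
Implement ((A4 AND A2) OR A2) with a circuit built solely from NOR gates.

((((A4 NOR A4) NOR (A2 NOR A2)) NOR A2) NOR (((A4 NOR A4) NOR (A2 NOR A2)) NOR A2))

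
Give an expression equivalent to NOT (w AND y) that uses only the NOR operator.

(((w NOR w) NOR (y NOR y)) NOR ((w NOR w) NOR (y NOR y)))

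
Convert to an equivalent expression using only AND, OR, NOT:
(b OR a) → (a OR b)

NOT (b OR a) OR (a OR b)
(Implication elimination: A → B = NOT A OR B)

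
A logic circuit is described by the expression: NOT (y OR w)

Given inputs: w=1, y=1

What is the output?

Substituting: NOT (1 OR 1)
= 0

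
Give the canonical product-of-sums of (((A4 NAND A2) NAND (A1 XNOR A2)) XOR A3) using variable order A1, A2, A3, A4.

ΠM(0, 1, 6, 7, 10, 11, 12, 15) = (A1 OR A2 OR A3 OR A4) AND (A1 OR A2 OR A3 OR NOT A4) AND (A1 OR NOT A2 OR NOT A3 OR A4) AND (A1 OR NOT A2 OR NOT A3 OR NOT A4) AND (NOT A1 OR A2 OR NOT A3 OR A4) AND (NOT A1 OR A2 OR NOT A3 OR NOT A4) AND (NOT A1 OR NOT A2 OR A3 OR A4) AND (NOT A1 OR NOT A2 OR NOT A3 OR NOT A4)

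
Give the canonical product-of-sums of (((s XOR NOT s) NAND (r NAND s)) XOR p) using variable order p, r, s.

ΠM(0, 1, 2, 7) = (p OR r OR s) AND (p OR r OR NOT s) AND (p OR NOT r OR s) AND (NOT p OR NOT r OR NOT s)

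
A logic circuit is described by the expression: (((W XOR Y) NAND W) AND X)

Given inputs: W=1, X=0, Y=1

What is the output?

Substituting: (((1 XOR 1) NAND 1) AND 0)
= 0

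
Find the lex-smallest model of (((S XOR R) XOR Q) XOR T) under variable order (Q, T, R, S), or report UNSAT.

Q=0, T=0, R=0, S=1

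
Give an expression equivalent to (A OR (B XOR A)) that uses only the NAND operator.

((A NAND A) NAND (((B NAND (B NAND A)) NAND (A NAND (B NAND A))) NAND ((B NAND (B NAND A)) NAND (A NAND (B NAND A)))))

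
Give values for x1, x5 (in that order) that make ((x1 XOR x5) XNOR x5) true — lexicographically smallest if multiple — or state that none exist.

x1=0, x5=0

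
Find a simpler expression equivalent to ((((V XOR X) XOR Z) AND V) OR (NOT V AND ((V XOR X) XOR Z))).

By distribution ((E AND v) OR (E AND NOT v) = E):
= ((V XOR X) XOR Z)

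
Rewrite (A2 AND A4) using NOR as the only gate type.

((A2 NOR A2) NOR (A4 NOR A4))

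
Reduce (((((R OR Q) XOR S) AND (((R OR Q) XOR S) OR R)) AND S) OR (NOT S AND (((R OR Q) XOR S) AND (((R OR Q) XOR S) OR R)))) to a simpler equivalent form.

By distribution ((E AND v) OR (E AND NOT v) = E) then absorption (E AND (E OR v) = E):
= ((R OR Q) XOR S)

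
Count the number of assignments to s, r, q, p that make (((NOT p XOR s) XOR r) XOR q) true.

Satisfying assignments: (0,0,0,0), (0,0,1,1), (0,1,0,1), (0,1,1,0), (1,0,0,1), (1,0,1,0), (1,1,0,0), (1,1,1,1)
Count: 8 out of 16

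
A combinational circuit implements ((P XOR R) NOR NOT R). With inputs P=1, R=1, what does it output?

Substituting: ((1 XOR 1) NOR NOT 1)
= 1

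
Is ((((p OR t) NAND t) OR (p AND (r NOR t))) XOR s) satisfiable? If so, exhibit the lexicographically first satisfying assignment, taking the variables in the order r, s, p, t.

r=0, s=0, p=0, t=0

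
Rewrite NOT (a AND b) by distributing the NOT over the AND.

NOT a OR NOT b
De Morgan's: NOT(AND of terms) = OR of negations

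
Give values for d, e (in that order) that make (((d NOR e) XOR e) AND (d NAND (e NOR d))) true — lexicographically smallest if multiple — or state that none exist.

d=0, e=0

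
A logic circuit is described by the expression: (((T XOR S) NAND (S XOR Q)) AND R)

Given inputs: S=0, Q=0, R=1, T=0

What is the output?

Substituting: (((0 XOR 0) NAND (0 XOR 0)) AND 1)
= 1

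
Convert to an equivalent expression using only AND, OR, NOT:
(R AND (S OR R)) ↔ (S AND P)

((R AND (S OR R)) AND (S AND P)) OR (NOT (R AND (S OR R)) AND NOT (S AND P))
(Biconditional = both true or both false)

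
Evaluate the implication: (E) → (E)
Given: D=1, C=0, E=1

Antecedent (E) = 1; consequent (E) = 1.
1 → 1 = 1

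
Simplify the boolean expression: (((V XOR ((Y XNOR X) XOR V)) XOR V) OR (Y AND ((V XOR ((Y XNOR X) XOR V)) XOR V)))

By absorption (E OR (E AND v) = E) then XOR self-cancellation ((E XOR v) XOR v = E):
= ((Y XNOR X) XOR V)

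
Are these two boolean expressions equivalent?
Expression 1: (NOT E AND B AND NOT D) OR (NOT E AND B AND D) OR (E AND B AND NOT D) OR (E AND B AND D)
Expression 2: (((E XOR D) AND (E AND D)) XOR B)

Yes, they are equivalent — the two output columns agree on all 8 assignments:
E | B | D | Expression 1 | Expression 2
---------------------------------------
0 | 0 | 0 | 0 | 0
0 | 0 | 1 | 0 | 0
0 | 1 | 0 | 1 | 1
0 | 1 | 1 | 1 | 1
1 | 0 | 0 | 0 | 0
1 | 0 | 1 | 0 | 0
1 | 1 | 0 | 1 | 1
1 | 1 | 1 | 1 | 1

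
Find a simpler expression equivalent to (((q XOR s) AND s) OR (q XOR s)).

By absorption (E OR (E AND v) = E):
= (q XOR s)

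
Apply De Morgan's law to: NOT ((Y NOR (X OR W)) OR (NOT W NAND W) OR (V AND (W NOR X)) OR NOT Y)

NOT (Y NOR (X OR W)) AND NOT (NOT W NAND W) AND NOT (V AND (W NOR X)) AND Y
De Morgan's: NOT(OR of terms) = AND of negations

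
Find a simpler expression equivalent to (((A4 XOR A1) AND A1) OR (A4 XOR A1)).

By absorption (E OR (E AND v) = E):
= (A4 XOR A1)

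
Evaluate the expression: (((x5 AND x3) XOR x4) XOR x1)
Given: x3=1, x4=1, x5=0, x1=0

Substituting: (((0 AND 1) XOR 1) XOR 0)
= 1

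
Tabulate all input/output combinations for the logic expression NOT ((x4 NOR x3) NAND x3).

x4 | x3 | Output
----------------
0 | 0 | 0
0 | 1 | 0
1 | 0 | 0
1 | 1 | 0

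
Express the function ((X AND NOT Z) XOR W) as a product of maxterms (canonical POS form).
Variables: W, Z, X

ΠM(0, 2, 3, 5) = (W OR Z OR X) AND (W OR NOT Z OR X) AND (W OR NOT Z OR NOT X) AND (NOT W OR Z OR NOT X)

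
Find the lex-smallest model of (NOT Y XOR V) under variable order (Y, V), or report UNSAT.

Y=0, V=0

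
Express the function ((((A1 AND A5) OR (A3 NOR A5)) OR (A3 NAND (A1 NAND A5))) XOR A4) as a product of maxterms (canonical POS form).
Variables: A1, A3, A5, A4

ΠM(1, 3, 4, 6, 9, 11, 12, 15) = (A1 OR A3 OR A5 OR NOT A4) AND (A1 OR A3 OR NOT A5 OR NOT A4) AND (A1 OR NOT A3 OR A5 OR A4) AND (A1 OR NOT A3 OR NOT A5 OR A4) AND (NOT A1 OR A3 OR A5 OR NOT A4) AND (NOT A1 OR A3 OR NOT A5 OR NOT A4) AND (NOT A1 OR NOT A3 OR A5 OR A4) AND (NOT A1 OR NOT A3 OR NOT A5 OR NOT A4)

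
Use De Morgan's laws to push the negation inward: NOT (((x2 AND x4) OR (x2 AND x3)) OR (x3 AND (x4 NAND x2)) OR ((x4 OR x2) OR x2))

NOT ((x2 AND x4) OR (x2 AND x3)) AND NOT (x3 AND (x4 NAND x2)) AND NOT ((x4 OR x2) OR x2)
De Morgan's: NOT(OR of terms) = AND of negations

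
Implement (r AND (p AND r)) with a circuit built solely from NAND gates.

((r NAND ((p NAND r) NAND (p NAND r))) NAND (r NAND ((p NAND r) NAND (p NAND r))))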